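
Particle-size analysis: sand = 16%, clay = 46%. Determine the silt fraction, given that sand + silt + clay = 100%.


Step 1: sand + silt + clay = 100%
Step 2: silt = 100 - sand - clay
Step 3: silt = 100 - 16 - 46
Step 4: silt = 38%

38


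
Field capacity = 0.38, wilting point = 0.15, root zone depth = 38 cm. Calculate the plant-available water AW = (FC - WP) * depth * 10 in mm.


Step 1: Available water = (FC - WP) * depth * 10
Step 2: AW = (0.38 - 0.15) * 38 * 10
Step 3: AW = 0.23 * 38 * 10
Step 4: AW = 87.4 mm

87.4


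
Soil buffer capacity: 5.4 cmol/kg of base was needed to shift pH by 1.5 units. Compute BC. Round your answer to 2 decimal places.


Step 1: BC = change in base / change in pH
Step 2: BC = 5.4 / 1.5
Step 3: BC = 3.6 cmol/(kg*pH unit)

3.6


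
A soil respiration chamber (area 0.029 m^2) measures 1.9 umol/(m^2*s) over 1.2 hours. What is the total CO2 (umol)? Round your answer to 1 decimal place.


Step 1: Convert time to seconds: 1.2 hr * 3600 = 4320.0 s
Step 2: Total = flux * area * time_s
Step 3: Total = 1.9 * 0.029 * 4320.0
Step 4: Total = 238.0 umol

238.0


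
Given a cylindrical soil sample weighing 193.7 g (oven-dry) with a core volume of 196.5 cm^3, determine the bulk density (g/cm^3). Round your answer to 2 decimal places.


Step 1: Identify the formula: BD = dry mass / volume
Step 2: Substitute values: BD = 193.7 / 196.5
Step 3: BD = 0.99 g/cm^3

0.99


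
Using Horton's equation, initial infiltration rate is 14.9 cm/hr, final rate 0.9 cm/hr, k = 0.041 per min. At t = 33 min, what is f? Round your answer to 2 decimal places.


Step 1: f = fc + (f0 - fc) * exp(-k * t)
Step 2: exp(-0.041 * 33) = 0.258464
Step 3: f = 0.9 + (14.9 - 0.9) * 0.258464
Step 4: f = 0.9 + 14.0 * 0.258464
Step 5: f = 4.52 cm/hr

4.52


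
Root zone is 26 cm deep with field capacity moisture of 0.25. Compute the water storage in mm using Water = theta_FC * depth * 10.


Step 1: Water (mm) = theta_FC * depth (cm) * 10
Step 2: Water = 0.25 * 26 * 10
Step 3: Water = 65.0 mm

65.0


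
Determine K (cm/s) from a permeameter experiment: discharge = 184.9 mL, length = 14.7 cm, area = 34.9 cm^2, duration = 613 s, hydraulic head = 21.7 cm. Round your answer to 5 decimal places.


Step 1: K = Q * L / (A * t * h)
Step 2: Numerator = 184.9 * 14.7 = 2718.03
Step 3: Denominator = 34.9 * 613 * 21.7 = 464243.29
Step 4: K = 2718.03 / 464243.29 = 0.00585 cm/s

0.00585


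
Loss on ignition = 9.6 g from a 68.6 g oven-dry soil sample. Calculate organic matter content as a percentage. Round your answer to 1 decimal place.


Step 1: OM% = 100 * LOI / sample mass
Step 2: OM = 100 * 9.6 / 68.6
Step 3: OM = 14.0%

14.0


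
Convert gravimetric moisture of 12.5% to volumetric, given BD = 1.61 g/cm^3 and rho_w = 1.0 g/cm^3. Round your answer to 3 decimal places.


Step 1: theta = (w / 100) * BD / rho_w
Step 2: theta = (12.5 / 100) * 1.61 / 1.0
Step 3: theta = 0.125 * 1.61
Step 4: theta = 0.201

0.201


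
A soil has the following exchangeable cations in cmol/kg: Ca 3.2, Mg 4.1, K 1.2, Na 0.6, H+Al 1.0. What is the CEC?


Step 1: CEC = Ca + Mg + K + Na + (H+Al)
Step 2: CEC = 3.2 + 4.1 + 1.2 + 0.6 + 1.0
Step 3: CEC = 10.1 cmol/kg

10.1


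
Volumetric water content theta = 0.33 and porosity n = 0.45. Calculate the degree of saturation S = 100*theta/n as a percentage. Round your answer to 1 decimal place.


Step 1: S = 100 * theta_v / n
Step 2: S = 100 * 0.33 / 0.45
Step 3: S = 73.3%

73.3


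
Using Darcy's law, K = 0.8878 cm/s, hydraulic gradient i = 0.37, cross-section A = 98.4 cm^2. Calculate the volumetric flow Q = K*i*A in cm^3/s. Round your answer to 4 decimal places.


Step 1: Apply Darcy's law: Q = K * i * A
Step 2: Q = 0.8878 * 0.37 * 98.4
Step 3: Q = 32.323 cm^3/s

32.323


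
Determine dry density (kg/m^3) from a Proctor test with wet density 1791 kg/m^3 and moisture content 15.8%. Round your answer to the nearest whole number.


Step 1: Dry density = wet density / (1 + w/100)
Step 2: Dry density = 1791 / (1 + 15.8/100)
Step 3: Dry density = 1791 / 1.158
Step 4: Dry density = 1547 kg/m^3

1547


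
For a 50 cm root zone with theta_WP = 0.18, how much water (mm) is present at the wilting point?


Step 1: Water (mm) = theta_WP * depth * 10
Step 2: Water = 0.18 * 50 * 10
Step 3: Water = 90.0 mm

90.0


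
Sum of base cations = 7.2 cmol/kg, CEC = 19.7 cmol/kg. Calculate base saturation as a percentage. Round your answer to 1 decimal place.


Step 1: BS = 100 * (sum of bases) / CEC
Step 2: BS = 100 * 7.2 / 19.7
Step 3: BS = 36.5%

36.5


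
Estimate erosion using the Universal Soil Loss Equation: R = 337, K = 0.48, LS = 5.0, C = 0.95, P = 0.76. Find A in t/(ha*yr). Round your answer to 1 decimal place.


Step 1: A = R * K * LS * C * P
Step 2: R * K = 337 * 0.48 = 161.76
Step 3: (R*K) * LS = 161.76 * 5.0 = 808.8
Step 4: * C * P = 808.8 * 0.95 * 0.76 = 584.0
Step 5: A = 584.0 t/(ha*yr)

584.0


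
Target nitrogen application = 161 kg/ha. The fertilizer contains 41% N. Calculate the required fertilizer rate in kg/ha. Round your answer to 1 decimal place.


Step 1: Fertilizer rate = target N / (N content / 100)
Step 2: Rate = 161 / (41 / 100)
Step 3: Rate = 161 / 0.41
Step 4: Rate = 392.7 kg/ha

392.7


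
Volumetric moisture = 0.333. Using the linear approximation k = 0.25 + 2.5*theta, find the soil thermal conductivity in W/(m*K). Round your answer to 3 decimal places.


Step 1: k = 0.25 + 2.5 * theta
Step 2: k = 0.25 + 2.5 * 0.333
Step 3: k = 0.25 + 0.833
Step 4: k = 1.083 W/(m*K)

1.083


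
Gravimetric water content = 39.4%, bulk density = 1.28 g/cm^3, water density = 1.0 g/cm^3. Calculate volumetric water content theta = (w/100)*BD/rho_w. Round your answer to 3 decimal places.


Step 1: theta = (w / 100) * BD / rho_w
Step 2: theta = (39.4 / 100) * 1.28 / 1.0
Step 3: theta = 0.394 * 1.28
Step 4: theta = 0.504

0.504


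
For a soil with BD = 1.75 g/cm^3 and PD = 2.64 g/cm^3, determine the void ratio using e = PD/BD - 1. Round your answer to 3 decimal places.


Step 1: e = PD / BD - 1
Step 2: e = 2.64 / 1.75 - 1
Step 3: e = 1.50857 - 1
Step 4: e = 0.509

0.509


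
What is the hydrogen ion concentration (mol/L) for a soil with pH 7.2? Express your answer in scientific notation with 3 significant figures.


Step 1: [H+] = 10^(-pH)
Step 2: [H+] = 10^(-7.2)
Step 3: [H+] = 6.31e-08 mol/L

6.31e-08


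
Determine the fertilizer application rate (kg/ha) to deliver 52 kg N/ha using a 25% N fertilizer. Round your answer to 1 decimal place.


Step 1: Fertilizer rate = target N / (N content / 100)
Step 2: Rate = 52 / (25 / 100)
Step 3: Rate = 52 / 0.25
Step 4: Rate = 208.0 kg/ha

208.0


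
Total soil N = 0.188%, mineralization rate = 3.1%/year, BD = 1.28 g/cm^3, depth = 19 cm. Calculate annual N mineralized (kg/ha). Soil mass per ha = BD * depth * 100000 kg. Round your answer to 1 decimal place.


Step 1: Soil mass per ha = BD * depth * 100000 = 1.28 * 19 * 100000 = 2432000 kg
Step 2: Total N pool = soil mass * N%/100 = 2432000 * 0.188/100 = 4572.16 kg/ha
Step 3: N mineralized = N pool * rate%/100 = 4572.16 * 3.1/100 = 141.7 kg/ha/yr

141.7


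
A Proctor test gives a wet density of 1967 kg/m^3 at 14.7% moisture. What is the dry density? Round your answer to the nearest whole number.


Step 1: Dry density = wet density / (1 + w/100)
Step 2: Dry density = 1967 / (1 + 14.7/100)
Step 3: Dry density = 1967 / 1.147
Step 4: Dry density = 1715 kg/m^3

1715


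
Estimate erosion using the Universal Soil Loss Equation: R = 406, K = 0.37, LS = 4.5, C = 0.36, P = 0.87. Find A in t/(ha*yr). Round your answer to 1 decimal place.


Step 1: A = R * K * LS * C * P
Step 2: R * K = 406 * 0.37 = 150.22
Step 3: (R*K) * LS = 150.22 * 4.5 = 675.99
Step 4: * C * P = 675.99 * 0.36 * 0.87 = 211.7
Step 5: A = 211.7 t/(ha*yr)

211.7


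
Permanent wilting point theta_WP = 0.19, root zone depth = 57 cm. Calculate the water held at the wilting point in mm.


Step 1: Water (mm) = theta_WP * depth * 10
Step 2: Water = 0.19 * 57 * 10
Step 3: Water = 108.3 mm

108.3


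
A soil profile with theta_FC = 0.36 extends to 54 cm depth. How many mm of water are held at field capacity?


Step 1: Water (mm) = theta_FC * depth (cm) * 10
Step 2: Water = 0.36 * 54 * 10
Step 3: Water = 194.4 mm

194.4


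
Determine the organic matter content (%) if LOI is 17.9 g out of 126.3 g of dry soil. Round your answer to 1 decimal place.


Step 1: OM% = 100 * LOI / sample mass
Step 2: OM = 100 * 17.9 / 126.3
Step 3: OM = 14.2%

14.2


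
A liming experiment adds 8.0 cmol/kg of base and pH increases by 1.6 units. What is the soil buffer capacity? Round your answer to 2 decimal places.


Step 1: BC = change in base / change in pH
Step 2: BC = 8.0 / 1.6
Step 3: BC = 5.0 cmol/(kg*pH unit)

5.0


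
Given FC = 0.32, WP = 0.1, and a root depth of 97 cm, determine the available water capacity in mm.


Step 1: Available water = (FC - WP) * depth * 10
Step 2: AW = (0.32 - 0.1) * 97 * 10
Step 3: AW = 0.22 * 97 * 10
Step 4: AW = 213.4 mm

213.4


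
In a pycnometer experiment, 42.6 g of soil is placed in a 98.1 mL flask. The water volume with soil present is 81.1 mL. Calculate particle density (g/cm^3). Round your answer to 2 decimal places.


Step 1: Volume of solids = flask volume - water volume with soil
Step 2: V_solids = 98.1 - 81.1 = 17.0 mL
Step 3: Particle density = mass / V_solids = 42.6 / 17.0 = 2.51 g/cm^3

2.51


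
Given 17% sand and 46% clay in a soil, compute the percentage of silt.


Step 1: sand + silt + clay = 100%
Step 2: silt = 100 - sand - clay
Step 3: silt = 100 - 17 - 46
Step 4: silt = 37%

37


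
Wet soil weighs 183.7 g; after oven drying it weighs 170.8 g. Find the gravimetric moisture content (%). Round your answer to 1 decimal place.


Step 1: Water mass = wet - dry = 183.7 - 170.8 = 12.9 g
Step 2: w = 100 * water mass / dry mass
Step 3: w = 100 * 12.9 / 170.8 = 7.6%

7.6


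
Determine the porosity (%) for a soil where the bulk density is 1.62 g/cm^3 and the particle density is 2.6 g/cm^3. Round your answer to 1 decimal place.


Step 1: Formula: n = 100 * (1 - BD / PD)
Step 2: n = 100 * (1 - 1.62 / 2.6)
Step 3: n = 100 * (1 - 0.62308)
Step 4: n = 37.7%

37.7


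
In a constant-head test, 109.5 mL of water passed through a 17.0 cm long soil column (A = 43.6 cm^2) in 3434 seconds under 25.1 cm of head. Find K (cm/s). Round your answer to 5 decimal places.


Step 1: K = Q * L / (A * t * h)
Step 2: Numerator = 109.5 * 17.0 = 1861.5
Step 3: Denominator = 43.6 * 3434 * 25.1 = 3758032.24
Step 4: K = 1861.5 / 3758032.24 = 0.0005 cm/s

0.0005


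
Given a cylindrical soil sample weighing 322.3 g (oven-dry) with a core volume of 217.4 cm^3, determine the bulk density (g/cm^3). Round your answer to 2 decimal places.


Step 1: Identify the formula: BD = dry mass / volume
Step 2: Substitute values: BD = 322.3 / 217.4
Step 3: BD = 1.48 g/cm^3

1.48


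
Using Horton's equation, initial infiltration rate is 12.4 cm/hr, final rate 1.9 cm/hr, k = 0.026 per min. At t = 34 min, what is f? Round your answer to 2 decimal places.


Step 1: f = fc + (f0 - fc) * exp(-k * t)
Step 2: exp(-0.026 * 34) = 0.413127
Step 3: f = 1.9 + (12.4 - 1.9) * 0.413127
Step 4: f = 1.9 + 10.5 * 0.413127
Step 5: f = 6.24 cm/hr

6.24


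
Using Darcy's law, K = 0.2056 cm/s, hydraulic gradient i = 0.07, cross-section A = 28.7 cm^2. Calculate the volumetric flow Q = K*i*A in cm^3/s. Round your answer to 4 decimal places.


Step 1: Apply Darcy's law: Q = K * i * A
Step 2: Q = 0.2056 * 0.07 * 28.7
Step 3: Q = 0.4131 cm^3/s

0.4131


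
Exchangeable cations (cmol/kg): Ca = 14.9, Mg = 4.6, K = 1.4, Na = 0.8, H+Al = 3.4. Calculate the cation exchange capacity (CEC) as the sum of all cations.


Step 1: CEC = Ca + Mg + K + Na + (H+Al)
Step 2: CEC = 14.9 + 4.6 + 1.4 + 0.8 + 3.4
Step 3: CEC = 25.1 cmol/kg

25.1


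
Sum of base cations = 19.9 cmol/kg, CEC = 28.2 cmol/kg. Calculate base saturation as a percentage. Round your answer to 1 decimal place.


Step 1: BS = 100 * (sum of bases) / CEC
Step 2: BS = 100 * 19.9 / 28.2
Step 3: BS = 70.6%

70.6


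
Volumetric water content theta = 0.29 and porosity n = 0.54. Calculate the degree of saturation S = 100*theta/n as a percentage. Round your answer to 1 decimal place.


Step 1: S = 100 * theta_v / n
Step 2: S = 100 * 0.29 / 0.54
Step 3: S = 53.7%

53.7


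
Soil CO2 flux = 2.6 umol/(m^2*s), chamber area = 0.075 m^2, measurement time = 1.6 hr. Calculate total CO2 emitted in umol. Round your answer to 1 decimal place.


Step 1: Convert time to seconds: 1.6 hr * 3600 = 5760.0 s
Step 2: Total = flux * area * time_s
Step 3: Total = 2.6 * 0.075 * 5760.0
Step 4: Total = 1123.2 umol

1123.2


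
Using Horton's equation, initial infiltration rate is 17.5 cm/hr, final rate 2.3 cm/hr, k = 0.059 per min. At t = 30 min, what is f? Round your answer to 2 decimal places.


Step 1: f = fc + (f0 - fc) * exp(-k * t)
Step 2: exp(-0.059 * 30) = 0.170333
Step 3: f = 2.3 + (17.5 - 2.3) * 0.170333
Step 4: f = 2.3 + 15.2 * 0.170333
Step 5: f = 4.89 cm/hr

4.89


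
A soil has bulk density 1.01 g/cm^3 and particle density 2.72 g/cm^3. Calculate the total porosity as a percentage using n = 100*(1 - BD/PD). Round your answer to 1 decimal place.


Step 1: Formula: n = 100 * (1 - BD / PD)
Step 2: n = 100 * (1 - 1.01 / 2.72)
Step 3: n = 100 * (1 - 0.37132)
Step 4: n = 62.9%

62.9


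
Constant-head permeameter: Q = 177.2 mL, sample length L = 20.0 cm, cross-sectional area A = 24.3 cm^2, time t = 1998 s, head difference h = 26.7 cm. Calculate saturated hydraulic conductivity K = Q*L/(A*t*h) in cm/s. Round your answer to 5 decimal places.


Step 1: K = Q * L / (A * t * h)
Step 2: Numerator = 177.2 * 20.0 = 3544.0
Step 3: Denominator = 24.3 * 1998 * 26.7 = 1296322.38
Step 4: K = 3544.0 / 1296322.38 = 0.00273 cm/s

0.00273


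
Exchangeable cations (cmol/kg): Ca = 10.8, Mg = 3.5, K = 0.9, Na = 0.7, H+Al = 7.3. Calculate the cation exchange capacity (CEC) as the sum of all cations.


Step 1: CEC = Ca + Mg + K + Na + (H+Al)
Step 2: CEC = 10.8 + 3.5 + 0.9 + 0.7 + 7.3
Step 3: CEC = 23.2 cmol/kg

23.2


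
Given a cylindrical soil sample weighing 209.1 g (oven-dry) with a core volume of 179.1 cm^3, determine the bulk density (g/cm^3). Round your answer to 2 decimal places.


Step 1: Identify the formula: BD = dry mass / volume
Step 2: Substitute values: BD = 209.1 / 179.1
Step 3: BD = 1.17 g/cm^3

1.17


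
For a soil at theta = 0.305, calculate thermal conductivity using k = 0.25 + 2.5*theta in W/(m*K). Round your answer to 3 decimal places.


Step 1: k = 0.25 + 2.5 * theta
Step 2: k = 0.25 + 2.5 * 0.305
Step 3: k = 0.25 + 0.763
Step 4: k = 1.013 W/(m*K)

1.013


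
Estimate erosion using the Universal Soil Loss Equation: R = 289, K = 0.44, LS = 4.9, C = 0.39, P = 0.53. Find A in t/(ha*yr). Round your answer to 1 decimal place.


Step 1: A = R * K * LS * C * P
Step 2: R * K = 289 * 0.44 = 127.16
Step 3: (R*K) * LS = 127.16 * 4.9 = 623.084
Step 4: * C * P = 623.084 * 0.39 * 0.53 = 128.8
Step 5: A = 128.8 t/(ha*yr)

128.8


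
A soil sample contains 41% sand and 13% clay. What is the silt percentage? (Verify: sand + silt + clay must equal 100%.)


Step 1: sand + silt + clay = 100%
Step 2: silt = 100 - sand - clay
Step 3: silt = 100 - 41 - 13
Step 4: silt = 46%

46


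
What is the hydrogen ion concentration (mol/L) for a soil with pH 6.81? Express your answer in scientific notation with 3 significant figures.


Step 1: [H+] = 10^(-pH)
Step 2: [H+] = 10^(-6.81)
Step 3: [H+] = 1.55e-07 mol/L

1.55e-07


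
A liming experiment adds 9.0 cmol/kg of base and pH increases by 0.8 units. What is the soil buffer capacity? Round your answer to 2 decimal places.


Step 1: BC = change in base / change in pH
Step 2: BC = 9.0 / 0.8
Step 3: BC = 11.25 cmol/(kg*pH unit)

11.25


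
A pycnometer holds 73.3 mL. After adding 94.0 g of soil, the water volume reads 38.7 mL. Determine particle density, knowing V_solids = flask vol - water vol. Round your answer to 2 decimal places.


Step 1: Volume of solids = flask volume - water volume with soil
Step 2: V_solids = 73.3 - 38.7 = 34.6 mL
Step 3: Particle density = mass / V_solids = 94.0 / 34.6 = 2.72 g/cm^3

2.72


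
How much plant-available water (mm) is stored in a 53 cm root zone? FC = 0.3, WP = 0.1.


Step 1: Available water = (FC - WP) * depth * 10
Step 2: AW = (0.3 - 0.1) * 53 * 10
Step 3: AW = 0.2 * 53 * 10
Step 4: AW = 106.0 mm

106.0


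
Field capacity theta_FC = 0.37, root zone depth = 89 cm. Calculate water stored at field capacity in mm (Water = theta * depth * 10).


Step 1: Water (mm) = theta_FC * depth (cm) * 10
Step 2: Water = 0.37 * 89 * 10
Step 3: Water = 329.3 mm

329.3


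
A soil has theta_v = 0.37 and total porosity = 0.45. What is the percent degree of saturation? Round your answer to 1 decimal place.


Step 1: S = 100 * theta_v / n
Step 2: S = 100 * 0.37 / 0.45
Step 3: S = 82.2%

82.2


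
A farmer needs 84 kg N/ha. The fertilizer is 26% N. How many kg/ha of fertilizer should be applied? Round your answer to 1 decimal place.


Step 1: Fertilizer rate = target N / (N content / 100)
Step 2: Rate = 84 / (26 / 100)
Step 3: Rate = 84 / 0.26
Step 4: Rate = 323.1 kg/ha

323.1


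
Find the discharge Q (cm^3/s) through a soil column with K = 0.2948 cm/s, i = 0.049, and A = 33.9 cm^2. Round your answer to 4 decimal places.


Step 1: Apply Darcy's law: Q = K * i * A
Step 2: Q = 0.2948 * 0.049 * 33.9
Step 3: Q = 0.4897 cm^3/s

0.4897


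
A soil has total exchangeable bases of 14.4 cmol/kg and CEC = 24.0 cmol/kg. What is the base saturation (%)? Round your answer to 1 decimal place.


Step 1: BS = 100 * (sum of bases) / CEC
Step 2: BS = 100 * 14.4 / 24.0
Step 3: BS = 60.0%

60.0


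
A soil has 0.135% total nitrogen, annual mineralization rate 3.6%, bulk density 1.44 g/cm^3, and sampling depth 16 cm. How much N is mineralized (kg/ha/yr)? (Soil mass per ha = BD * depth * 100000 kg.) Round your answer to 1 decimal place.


Step 1: Soil mass per ha = BD * depth * 100000 = 1.44 * 16 * 100000 = 2304000 kg
Step 2: Total N pool = soil mass * N%/100 = 2304000 * 0.135/100 = 3110.4 kg/ha
Step 3: N mineralized = N pool * rate%/100 = 3110.4 * 3.6/100 = 112.0 kg/ha/yr

112.0


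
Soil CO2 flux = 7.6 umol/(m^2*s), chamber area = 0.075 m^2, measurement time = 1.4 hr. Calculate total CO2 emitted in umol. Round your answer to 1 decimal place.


Step 1: Convert time to seconds: 1.4 hr * 3600 = 5040.0 s
Step 2: Total = flux * area * time_s
Step 3: Total = 7.6 * 0.075 * 5040.0
Step 4: Total = 2872.8 umol

2872.8


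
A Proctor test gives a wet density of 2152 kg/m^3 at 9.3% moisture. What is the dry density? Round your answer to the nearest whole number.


Step 1: Dry density = wet density / (1 + w/100)
Step 2: Dry density = 2152 / (1 + 9.3/100)
Step 3: Dry density = 2152 / 1.093
Step 4: Dry density = 1969 kg/m^3

1969


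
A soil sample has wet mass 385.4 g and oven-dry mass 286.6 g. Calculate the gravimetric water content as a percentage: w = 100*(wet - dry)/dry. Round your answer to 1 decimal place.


Step 1: Water mass = wet - dry = 385.4 - 286.6 = 98.8 g
Step 2: w = 100 * water mass / dry mass
Step 3: w = 100 * 98.8 / 286.6 = 34.5%

34.5


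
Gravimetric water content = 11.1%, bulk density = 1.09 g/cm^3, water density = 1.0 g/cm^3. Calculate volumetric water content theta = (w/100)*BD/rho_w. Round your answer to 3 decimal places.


Step 1: theta = (w / 100) * BD / rho_w
Step 2: theta = (11.1 / 100) * 1.09 / 1.0
Step 3: theta = 0.111 * 1.09
Step 4: theta = 0.121

0.121


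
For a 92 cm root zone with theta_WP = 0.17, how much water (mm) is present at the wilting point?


Step 1: Water (mm) = theta_WP * depth * 10
Step 2: Water = 0.17 * 92 * 10
Step 3: Water = 156.4 mm

156.4


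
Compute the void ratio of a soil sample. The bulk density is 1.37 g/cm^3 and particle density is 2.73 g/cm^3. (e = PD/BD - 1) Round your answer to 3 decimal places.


Step 1: e = PD / BD - 1
Step 2: e = 2.73 / 1.37 - 1
Step 3: e = 1.9927 - 1
Step 4: e = 0.993

0.993


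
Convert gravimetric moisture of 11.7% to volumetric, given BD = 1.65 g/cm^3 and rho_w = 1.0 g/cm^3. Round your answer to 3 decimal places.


Step 1: theta = (w / 100) * BD / rho_w
Step 2: theta = (11.7 / 100) * 1.65 / 1.0
Step 3: theta = 0.117 * 1.65
Step 4: theta = 0.193

0.193


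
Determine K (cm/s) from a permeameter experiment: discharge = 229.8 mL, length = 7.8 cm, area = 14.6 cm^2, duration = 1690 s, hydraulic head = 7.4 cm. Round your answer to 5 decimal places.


Step 1: K = Q * L / (A * t * h)
Step 2: Numerator = 229.8 * 7.8 = 1792.44
Step 3: Denominator = 14.6 * 1690 * 7.4 = 182587.6
Step 4: K = 1792.44 / 182587.6 = 0.00982 cm/s

0.00982


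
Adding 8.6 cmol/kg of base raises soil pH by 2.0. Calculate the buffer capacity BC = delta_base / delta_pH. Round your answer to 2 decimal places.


Step 1: BC = change in base / change in pH
Step 2: BC = 8.6 / 2.0
Step 3: BC = 4.3 cmol/(kg*pH unit)

4.3


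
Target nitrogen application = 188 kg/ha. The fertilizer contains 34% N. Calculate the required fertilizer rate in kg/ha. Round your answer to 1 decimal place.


Step 1: Fertilizer rate = target N / (N content / 100)
Step 2: Rate = 188 / (34 / 100)
Step 3: Rate = 188 / 0.34
Step 4: Rate = 552.9 kg/ha

552.9


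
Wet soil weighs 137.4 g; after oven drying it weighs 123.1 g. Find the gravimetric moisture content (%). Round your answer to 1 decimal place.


Step 1: Water mass = wet - dry = 137.4 - 123.1 = 14.3 g
Step 2: w = 100 * water mass / dry mass
Step 3: w = 100 * 14.3 / 123.1 = 11.6%

11.6


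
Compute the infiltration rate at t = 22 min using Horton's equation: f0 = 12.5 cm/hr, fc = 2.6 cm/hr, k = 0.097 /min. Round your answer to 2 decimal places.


Step 1: f = fc + (f0 - fc) * exp(-k * t)
Step 2: exp(-0.097 * 22) = 0.118363
Step 3: f = 2.6 + (12.5 - 2.6) * 0.118363
Step 4: f = 2.6 + 9.9 * 0.118363
Step 5: f = 3.77 cm/hr

3.77


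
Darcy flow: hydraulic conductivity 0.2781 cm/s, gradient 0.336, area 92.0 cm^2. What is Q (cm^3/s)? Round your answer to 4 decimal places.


Step 1: Apply Darcy's law: Q = K * i * A
Step 2: Q = 0.2781 * 0.336 * 92.0
Step 3: Q = 8.5966 cm^3/s

8.5966


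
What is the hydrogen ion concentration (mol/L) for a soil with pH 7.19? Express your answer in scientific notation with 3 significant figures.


Step 1: [H+] = 10^(-pH)
Step 2: [H+] = 10^(-7.19)
Step 3: [H+] = 6.46e-08 mol/L

6.46e-08


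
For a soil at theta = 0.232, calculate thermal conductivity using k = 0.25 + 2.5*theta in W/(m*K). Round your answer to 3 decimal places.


Step 1: k = 0.25 + 2.5 * theta
Step 2: k = 0.25 + 2.5 * 0.232
Step 3: k = 0.25 + 0.58
Step 4: k = 0.83 W/(m*K)

0.83


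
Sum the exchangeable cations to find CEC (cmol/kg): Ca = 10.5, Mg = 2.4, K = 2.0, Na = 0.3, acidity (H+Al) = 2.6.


Step 1: CEC = Ca + Mg + K + Na + (H+Al)
Step 2: CEC = 10.5 + 2.4 + 2.0 + 0.3 + 2.6
Step 3: CEC = 17.8 cmol/kg

17.8


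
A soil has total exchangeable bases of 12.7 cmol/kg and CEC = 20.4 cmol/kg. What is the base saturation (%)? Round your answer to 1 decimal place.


Step 1: BS = 100 * (sum of bases) / CEC
Step 2: BS = 100 * 12.7 / 20.4
Step 3: BS = 62.3%

62.3


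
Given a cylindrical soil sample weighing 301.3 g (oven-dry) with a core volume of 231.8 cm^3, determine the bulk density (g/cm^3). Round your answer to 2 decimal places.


Step 1: Identify the formula: BD = dry mass / volume
Step 2: Substitute values: BD = 301.3 / 231.8
Step 3: BD = 1.3 g/cm^3

1.3


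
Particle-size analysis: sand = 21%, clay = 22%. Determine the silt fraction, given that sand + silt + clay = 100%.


Step 1: sand + silt + clay = 100%
Step 2: silt = 100 - sand - clay
Step 3: silt = 100 - 21 - 22
Step 4: silt = 57%

57


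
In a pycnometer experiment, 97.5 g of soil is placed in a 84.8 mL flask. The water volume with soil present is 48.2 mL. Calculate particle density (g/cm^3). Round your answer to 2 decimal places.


Step 1: Volume of solids = flask volume - water volume with soil
Step 2: V_solids = 84.8 - 48.2 = 36.6 mL
Step 3: Particle density = mass / V_solids = 97.5 / 36.6 = 2.66 g/cm^3

2.66


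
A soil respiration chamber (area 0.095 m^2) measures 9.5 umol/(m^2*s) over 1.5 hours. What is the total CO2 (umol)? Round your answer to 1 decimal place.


Step 1: Convert time to seconds: 1.5 hr * 3600 = 5400.0 s
Step 2: Total = flux * area * time_s
Step 3: Total = 9.5 * 0.095 * 5400.0
Step 4: Total = 4873.5 umol

4873.5


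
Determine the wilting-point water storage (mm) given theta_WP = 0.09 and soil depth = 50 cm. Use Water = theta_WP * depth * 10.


Step 1: Water (mm) = theta_WP * depth * 10
Step 2: Water = 0.09 * 50 * 10
Step 3: Water = 45.0 mm

45.0


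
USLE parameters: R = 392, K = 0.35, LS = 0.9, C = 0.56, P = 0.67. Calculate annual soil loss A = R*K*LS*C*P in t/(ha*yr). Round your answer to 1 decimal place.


Step 1: A = R * K * LS * C * P
Step 2: R * K = 392 * 0.35 = 137.2
Step 3: (R*K) * LS = 137.2 * 0.9 = 123.48
Step 4: * C * P = 123.48 * 0.56 * 0.67 = 46.3
Step 5: A = 46.3 t/(ha*yr)

46.3


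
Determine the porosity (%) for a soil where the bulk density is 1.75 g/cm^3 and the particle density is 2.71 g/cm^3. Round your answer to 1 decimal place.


Step 1: Formula: n = 100 * (1 - BD / PD)
Step 2: n = 100 * (1 - 1.75 / 2.71)
Step 3: n = 100 * (1 - 0.64576)
Step 4: n = 35.4%

35.4


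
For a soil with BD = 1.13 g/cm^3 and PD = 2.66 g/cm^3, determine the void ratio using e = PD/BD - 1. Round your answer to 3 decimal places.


Step 1: e = PD / BD - 1
Step 2: e = 2.66 / 1.13 - 1
Step 3: e = 2.35398 - 1
Step 4: e = 1.354

1.354


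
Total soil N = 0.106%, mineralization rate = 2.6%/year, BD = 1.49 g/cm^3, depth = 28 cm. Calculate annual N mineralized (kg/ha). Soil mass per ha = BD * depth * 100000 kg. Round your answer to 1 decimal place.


Step 1: Soil mass per ha = BD * depth * 100000 = 1.49 * 28 * 100000 = 4172000 kg
Step 2: Total N pool = soil mass * N%/100 = 4172000 * 0.106/100 = 4422.32 kg/ha
Step 3: N mineralized = N pool * rate%/100 = 4422.32 * 2.6/100 = 115.0 kg/ha/yr

115.0


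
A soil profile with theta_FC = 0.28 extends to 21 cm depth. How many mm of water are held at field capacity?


Step 1: Water (mm) = theta_FC * depth (cm) * 10
Step 2: Water = 0.28 * 21 * 10
Step 3: Water = 58.8 mm

58.8


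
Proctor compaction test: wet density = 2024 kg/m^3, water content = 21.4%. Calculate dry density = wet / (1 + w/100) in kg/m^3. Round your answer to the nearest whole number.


Step 1: Dry density = wet density / (1 + w/100)
Step 2: Dry density = 2024 / (1 + 21.4/100)
Step 3: Dry density = 2024 / 1.214
Step 4: Dry density = 1667 kg/m^3

1667


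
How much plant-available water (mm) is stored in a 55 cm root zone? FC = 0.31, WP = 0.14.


Step 1: Available water = (FC - WP) * depth * 10
Step 2: AW = (0.31 - 0.14) * 55 * 10
Step 3: AW = 0.17 * 55 * 10
Step 4: AW = 93.5 mm

93.5


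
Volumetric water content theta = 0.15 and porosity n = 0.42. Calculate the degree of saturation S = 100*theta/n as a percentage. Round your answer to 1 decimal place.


Step 1: S = 100 * theta_v / n
Step 2: S = 100 * 0.15 / 0.42
Step 3: S = 35.7%

35.7


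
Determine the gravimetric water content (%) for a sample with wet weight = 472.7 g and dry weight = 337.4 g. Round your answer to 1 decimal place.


Step 1: Water mass = wet - dry = 472.7 - 337.4 = 135.3 g
Step 2: w = 100 * water mass / dry mass
Step 3: w = 100 * 135.3 / 337.4 = 40.1%

40.1


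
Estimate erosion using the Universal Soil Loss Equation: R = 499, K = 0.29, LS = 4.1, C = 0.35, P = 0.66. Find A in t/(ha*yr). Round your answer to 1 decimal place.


Step 1: A = R * K * LS * C * P
Step 2: R * K = 499 * 0.29 = 144.71
Step 3: (R*K) * LS = 144.71 * 4.1 = 593.311
Step 4: * C * P = 593.311 * 0.35 * 0.66 = 137.1
Step 5: A = 137.1 t/(ha*yr)

137.1


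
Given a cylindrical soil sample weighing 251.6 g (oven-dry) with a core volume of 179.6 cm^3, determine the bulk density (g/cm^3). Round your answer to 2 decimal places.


Step 1: Identify the formula: BD = dry mass / volume
Step 2: Substitute values: BD = 251.6 / 179.6
Step 3: BD = 1.4 g/cm^3

1.4


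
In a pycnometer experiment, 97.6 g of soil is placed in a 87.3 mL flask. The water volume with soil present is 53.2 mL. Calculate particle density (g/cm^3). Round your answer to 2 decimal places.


Step 1: Volume of solids = flask volume - water volume with soil
Step 2: V_solids = 87.3 - 53.2 = 34.1 mL
Step 3: Particle density = mass / V_solids = 97.6 / 34.1 = 2.86 g/cm^3

2.86


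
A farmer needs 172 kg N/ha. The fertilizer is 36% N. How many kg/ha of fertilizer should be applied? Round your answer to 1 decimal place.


Step 1: Fertilizer rate = target N / (N content / 100)
Step 2: Rate = 172 / (36 / 100)
Step 3: Rate = 172 / 0.36
Step 4: Rate = 477.8 kg/ha

477.8


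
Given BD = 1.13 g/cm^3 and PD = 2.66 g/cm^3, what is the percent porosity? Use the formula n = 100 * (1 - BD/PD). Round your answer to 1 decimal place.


Step 1: Formula: n = 100 * (1 - BD / PD)
Step 2: n = 100 * (1 - 1.13 / 2.66)
Step 3: n = 100 * (1 - 0.42481)
Step 4: n = 57.5%

57.5


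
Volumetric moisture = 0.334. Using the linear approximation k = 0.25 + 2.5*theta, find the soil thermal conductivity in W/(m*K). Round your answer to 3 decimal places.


Step 1: k = 0.25 + 2.5 * theta
Step 2: k = 0.25 + 2.5 * 0.334
Step 3: k = 0.25 + 0.835
Step 4: k = 1.085 W/(m*K)

1.085


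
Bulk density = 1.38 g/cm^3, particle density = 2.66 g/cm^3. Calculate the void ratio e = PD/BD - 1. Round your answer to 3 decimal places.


Step 1: e = PD / BD - 1
Step 2: e = 2.66 / 1.38 - 1
Step 3: e = 1.92754 - 1
Step 4: e = 0.928

0.928


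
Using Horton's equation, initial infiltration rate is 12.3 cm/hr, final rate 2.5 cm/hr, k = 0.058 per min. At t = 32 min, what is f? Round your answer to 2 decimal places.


Step 1: f = fc + (f0 - fc) * exp(-k * t)
Step 2: exp(-0.058 * 32) = 0.156297
Step 3: f = 2.5 + (12.3 - 2.5) * 0.156297
Step 4: f = 2.5 + 9.8 * 0.156297
Step 5: f = 4.03 cm/hr

4.03


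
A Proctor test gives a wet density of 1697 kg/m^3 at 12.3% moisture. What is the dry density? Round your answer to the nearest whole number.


Step 1: Dry density = wet density / (1 + w/100)
Step 2: Dry density = 1697 / (1 + 12.3/100)
Step 3: Dry density = 1697 / 1.123
Step 4: Dry density = 1511 kg/m^3

1511


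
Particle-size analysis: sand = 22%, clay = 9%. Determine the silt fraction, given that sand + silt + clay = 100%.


Step 1: sand + silt + clay = 100%
Step 2: silt = 100 - sand - clay
Step 3: silt = 100 - 22 - 9
Step 4: silt = 69%

69


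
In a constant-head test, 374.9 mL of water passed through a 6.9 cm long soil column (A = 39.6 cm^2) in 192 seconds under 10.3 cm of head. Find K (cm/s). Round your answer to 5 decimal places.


Step 1: K = Q * L / (A * t * h)
Step 2: Numerator = 374.9 * 6.9 = 2586.81
Step 3: Denominator = 39.6 * 192 * 10.3 = 78312.96
Step 4: K = 2586.81 / 78312.96 = 0.03303 cm/s

0.03303


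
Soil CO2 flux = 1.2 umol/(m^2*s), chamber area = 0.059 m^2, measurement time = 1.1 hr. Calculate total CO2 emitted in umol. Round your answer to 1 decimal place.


Step 1: Convert time to seconds: 1.1 hr * 3600 = 3960.0 s
Step 2: Total = flux * area * time_s
Step 3: Total = 1.2 * 0.059 * 3960.0
Step 4: Total = 280.4 umol

280.4


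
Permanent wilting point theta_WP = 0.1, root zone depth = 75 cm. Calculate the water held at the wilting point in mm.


Step 1: Water (mm) = theta_WP * depth * 10
Step 2: Water = 0.1 * 75 * 10
Step 3: Water = 75.0 mm

75.0


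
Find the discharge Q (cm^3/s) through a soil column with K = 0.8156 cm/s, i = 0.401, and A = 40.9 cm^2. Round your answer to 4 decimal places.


Step 1: Apply Darcy's law: Q = K * i * A
Step 2: Q = 0.8156 * 0.401 * 40.9
Step 3: Q = 13.3766 cm^3/s

13.3766


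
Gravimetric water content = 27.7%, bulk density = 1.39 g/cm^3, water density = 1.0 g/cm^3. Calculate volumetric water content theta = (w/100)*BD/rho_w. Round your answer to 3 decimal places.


Step 1: theta = (w / 100) * BD / rho_w
Step 2: theta = (27.7 / 100) * 1.39 / 1.0
Step 3: theta = 0.277 * 1.39
Step 4: theta = 0.385

0.385


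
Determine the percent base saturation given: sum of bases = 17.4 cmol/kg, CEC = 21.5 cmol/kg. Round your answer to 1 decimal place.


Step 1: BS = 100 * (sum of bases) / CEC
Step 2: BS = 100 * 17.4 / 21.5
Step 3: BS = 80.9%

80.9


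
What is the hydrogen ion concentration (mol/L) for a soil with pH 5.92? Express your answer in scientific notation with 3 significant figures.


Step 1: [H+] = 10^(-pH)
Step 2: [H+] = 10^(-5.92)
Step 3: [H+] = 1.20e-06 mol/L

1.20e-06


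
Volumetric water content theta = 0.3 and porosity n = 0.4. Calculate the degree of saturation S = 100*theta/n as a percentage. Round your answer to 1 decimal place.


Step 1: S = 100 * theta_v / n
Step 2: S = 100 * 0.3 / 0.4
Step 3: S = 75.0%

75.0


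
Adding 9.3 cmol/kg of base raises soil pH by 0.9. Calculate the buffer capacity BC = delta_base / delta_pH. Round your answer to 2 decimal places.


Step 1: BC = change in base / change in pH
Step 2: BC = 9.3 / 0.9
Step 3: BC = 10.33 cmol/(kg*pH unit)

10.33


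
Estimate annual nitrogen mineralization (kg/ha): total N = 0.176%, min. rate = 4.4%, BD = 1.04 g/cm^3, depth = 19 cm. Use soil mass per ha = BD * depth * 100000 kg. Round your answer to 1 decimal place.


Step 1: Soil mass per ha = BD * depth * 100000 = 1.04 * 19 * 100000 = 1976000 kg
Step 2: Total N pool = soil mass * N%/100 = 1976000 * 0.176/100 = 3477.76 kg/ha
Step 3: N mineralized = N pool * rate%/100 = 3477.76 * 4.4/100 = 153.0 kg/ha/yr

153.0


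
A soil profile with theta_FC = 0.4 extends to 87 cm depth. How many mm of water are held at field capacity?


Step 1: Water (mm) = theta_FC * depth (cm) * 10
Step 2: Water = 0.4 * 87 * 10
Step 3: Water = 348.0 mm

348.0


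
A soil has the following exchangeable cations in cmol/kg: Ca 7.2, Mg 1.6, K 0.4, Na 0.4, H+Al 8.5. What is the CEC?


Step 1: CEC = Ca + Mg + K + Na + (H+Al)
Step 2: CEC = 7.2 + 1.6 + 0.4 + 0.4 + 8.5
Step 3: CEC = 18.1 cmol/kg

18.1


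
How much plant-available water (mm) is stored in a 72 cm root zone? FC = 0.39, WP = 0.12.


Step 1: Available water = (FC - WP) * depth * 10
Step 2: AW = (0.39 - 0.12) * 72 * 10
Step 3: AW = 0.27 * 72 * 10
Step 4: AW = 194.4 mm

194.4


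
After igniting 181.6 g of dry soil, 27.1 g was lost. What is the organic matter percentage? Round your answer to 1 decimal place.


Step 1: OM% = 100 * LOI / sample mass
Step 2: OM = 100 * 27.1 / 181.6
Step 3: OM = 14.9%

14.9


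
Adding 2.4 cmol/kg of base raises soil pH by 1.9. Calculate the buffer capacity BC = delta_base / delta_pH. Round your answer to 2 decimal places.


Step 1: BC = change in base / change in pH
Step 2: BC = 2.4 / 1.9
Step 3: BC = 1.26 cmol/(kg*pH unit)

1.26


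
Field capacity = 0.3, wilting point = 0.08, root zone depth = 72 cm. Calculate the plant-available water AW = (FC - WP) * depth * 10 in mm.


Step 1: Available water = (FC - WP) * depth * 10
Step 2: AW = (0.3 - 0.08) * 72 * 10
Step 3: AW = 0.22 * 72 * 10
Step 4: AW = 158.4 mm

158.4


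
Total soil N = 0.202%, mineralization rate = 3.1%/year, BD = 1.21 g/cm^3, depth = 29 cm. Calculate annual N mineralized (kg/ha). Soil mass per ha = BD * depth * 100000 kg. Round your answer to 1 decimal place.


Step 1: Soil mass per ha = BD * depth * 100000 = 1.21 * 29 * 100000 = 3509000 kg
Step 2: Total N pool = soil mass * N%/100 = 3509000 * 0.202/100 = 7088.18 kg/ha
Step 3: N mineralized = N pool * rate%/100 = 7088.18 * 3.1/100 = 219.7 kg/ha/yr

219.7


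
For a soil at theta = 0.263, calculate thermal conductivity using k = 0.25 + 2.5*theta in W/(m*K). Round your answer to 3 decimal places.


Step 1: k = 0.25 + 2.5 * theta
Step 2: k = 0.25 + 2.5 * 0.263
Step 3: k = 0.25 + 0.658
Step 4: k = 0.908 W/(m*K)

0.908


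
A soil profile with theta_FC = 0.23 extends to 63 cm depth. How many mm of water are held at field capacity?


Step 1: Water (mm) = theta_FC * depth (cm) * 10
Step 2: Water = 0.23 * 63 * 10
Step 3: Water = 144.9 mm

144.9


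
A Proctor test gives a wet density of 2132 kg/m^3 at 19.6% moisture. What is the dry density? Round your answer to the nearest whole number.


Step 1: Dry density = wet density / (1 + w/100)
Step 2: Dry density = 2132 / (1 + 19.6/100)
Step 3: Dry density = 2132 / 1.196
Step 4: Dry density = 1783 kg/m^3

1783


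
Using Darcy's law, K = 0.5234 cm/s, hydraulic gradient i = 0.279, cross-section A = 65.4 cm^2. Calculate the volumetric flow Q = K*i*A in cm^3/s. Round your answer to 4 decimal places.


Step 1: Apply Darcy's law: Q = K * i * A
Step 2: Q = 0.5234 * 0.279 * 65.4
Step 3: Q = 9.5503 cm^3/s

9.5503


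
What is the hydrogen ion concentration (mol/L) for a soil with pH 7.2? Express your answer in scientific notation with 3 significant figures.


Step 1: [H+] = 10^(-pH)
Step 2: [H+] = 10^(-7.2)
Step 3: [H+] = 6.31e-08 mol/L

6.31e-08


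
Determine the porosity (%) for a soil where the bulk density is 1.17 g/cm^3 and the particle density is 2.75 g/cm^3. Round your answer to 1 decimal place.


Step 1: Formula: n = 100 * (1 - BD / PD)
Step 2: n = 100 * (1 - 1.17 / 2.75)
Step 3: n = 100 * (1 - 0.42545)
Step 4: n = 57.5%

57.5


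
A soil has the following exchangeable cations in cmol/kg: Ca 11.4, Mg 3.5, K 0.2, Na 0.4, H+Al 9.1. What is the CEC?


Step 1: CEC = Ca + Mg + K + Na + (H+Al)
Step 2: CEC = 11.4 + 3.5 + 0.2 + 0.4 + 9.1
Step 3: CEC = 24.6 cmol/kg

24.6


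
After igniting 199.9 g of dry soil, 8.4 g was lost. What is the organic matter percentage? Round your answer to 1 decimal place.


Step 1: OM% = 100 * LOI / sample mass
Step 2: OM = 100 * 8.4 / 199.9
Step 3: OM = 4.2%

4.2


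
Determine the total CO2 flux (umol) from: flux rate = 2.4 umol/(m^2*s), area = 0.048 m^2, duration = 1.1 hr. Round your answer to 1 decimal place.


Step 1: Convert time to seconds: 1.1 hr * 3600 = 3960.0 s
Step 2: Total = flux * area * time_s
Step 3: Total = 2.4 * 0.048 * 3960.0
Step 4: Total = 456.2 umol

456.2


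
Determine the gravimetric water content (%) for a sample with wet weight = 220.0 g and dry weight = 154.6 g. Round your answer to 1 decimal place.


Step 1: Water mass = wet - dry = 220.0 - 154.6 = 65.4 g
Step 2: w = 100 * water mass / dry mass
Step 3: w = 100 * 65.4 / 154.6 = 42.3%

42.3


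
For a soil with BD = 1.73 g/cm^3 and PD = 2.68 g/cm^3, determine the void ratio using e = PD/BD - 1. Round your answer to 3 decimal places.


Step 1: e = PD / BD - 1
Step 2: e = 2.68 / 1.73 - 1
Step 3: e = 1.54913 - 1
Step 4: e = 0.549

0.549


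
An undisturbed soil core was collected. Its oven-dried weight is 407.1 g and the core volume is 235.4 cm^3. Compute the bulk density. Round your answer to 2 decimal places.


Step 1: Identify the formula: BD = dry mass / volume
Step 2: Substitute values: BD = 407.1 / 235.4
Step 3: BD = 1.73 g/cm^3

1.73


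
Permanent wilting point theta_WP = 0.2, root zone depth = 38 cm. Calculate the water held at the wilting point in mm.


Step 1: Water (mm) = theta_WP * depth * 10
Step 2: Water = 0.2 * 38 * 10
Step 3: Water = 76.0 mm

76.0


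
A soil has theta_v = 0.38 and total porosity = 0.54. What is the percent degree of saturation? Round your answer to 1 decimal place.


Step 1: S = 100 * theta_v / n
Step 2: S = 100 * 0.38 / 0.54
Step 3: S = 70.4%

70.4


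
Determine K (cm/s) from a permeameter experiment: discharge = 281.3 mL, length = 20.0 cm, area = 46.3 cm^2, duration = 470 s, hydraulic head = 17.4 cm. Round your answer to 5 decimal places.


Step 1: K = Q * L / (A * t * h)
Step 2: Numerator = 281.3 * 20.0 = 5626.0
Step 3: Denominator = 46.3 * 470 * 17.4 = 378641.4
Step 4: K = 5626.0 / 378641.4 = 0.01486 cm/s

0.01486
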